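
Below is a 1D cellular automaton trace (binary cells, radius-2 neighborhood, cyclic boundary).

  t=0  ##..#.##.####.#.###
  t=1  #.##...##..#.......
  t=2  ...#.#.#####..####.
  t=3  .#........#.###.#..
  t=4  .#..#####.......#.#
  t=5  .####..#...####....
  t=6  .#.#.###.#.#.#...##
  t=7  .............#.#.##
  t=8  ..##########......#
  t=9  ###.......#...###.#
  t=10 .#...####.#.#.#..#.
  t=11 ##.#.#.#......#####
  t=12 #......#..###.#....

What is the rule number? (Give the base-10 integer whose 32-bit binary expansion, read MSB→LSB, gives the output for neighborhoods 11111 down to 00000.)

1243493075

  #####|.  b31=0 t=0,i=18
  ####.|#  b30=1 t=0,i=0
  ###.#|.  b29=0 t=0,i=12
  ###..|.  b28=0 t=0,i=1
  ##.##|#  b27=1 t=0,i=8
  ##.#.|.  b26=0 t=0,i=13
  ##..#|#  b25=1 t=0,i=2
  ##...|.  b24=0 t=1,i=4
  #.###|.  b23=0 t=0,i=9
  #.##.|.  b22=0 t=0,i=6
  #.#.#|.  b21=0 t=0,i=14
  #.#..|#  b20=1 t=3,i=16
  #..##|#  b19=1 t=2,i=13
  #..#.|#  b18=1 t=0,i=3
  #...#|#  b17=1 t=1,i=5
  #....|.  b16=0 t=1,i=13
  .####|.  b15=0 t=0,i=10
  .###.|.  b14=0 t=3,i=13
  .##.#|#  b13=1 t=0,i=7
  .##..|#  b12=1 t=1,i=3
  .#.##|.  b11=0 t=0,i=5
  .#.#.|.  b10=0 t=2,i=4
  .#..#|#  b9=1 t=4,i=2
  .#...|.  b8=0 t=1,i=12
  ..###|#  b7=1 t=2,i=14
  ..##.|#  b6=1 t=1,i=7
  ..#.#|.  b5=0 t=0,i=4
  ..#..|#  b4=1 t=1,i=11
  ...##|.  b3=0 t=1,i=6
  ...#.|.  b2=0 t=1,i=18
  ....#|#  b1=1 t=1,i=17
  .....|#  b0=1 t=1,i=14
  bits 01001010000111100011001011010011 = 1243493075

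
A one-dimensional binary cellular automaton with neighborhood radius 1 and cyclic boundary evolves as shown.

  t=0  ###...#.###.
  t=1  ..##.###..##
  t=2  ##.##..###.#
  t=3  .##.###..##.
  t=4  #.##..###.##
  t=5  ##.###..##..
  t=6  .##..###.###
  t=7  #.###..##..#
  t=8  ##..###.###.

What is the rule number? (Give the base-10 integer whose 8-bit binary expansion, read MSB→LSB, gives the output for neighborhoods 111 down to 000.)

118

  ###|.  b7=0 t=0,i=1
  ##.|#  b6=1 t=0,i=2
  #.#|#  b5=1 t=0,i=7
  #..|#  b4=1 t=0,i=3
  .##|.  b3=0 t=0,i=0
  .#.|#  b2=1 t=0,i=6
  ..#|#  b1=1 t=0,i=5
  ...|.  b0=0 t=0,i=4
  bits 01110110 = 118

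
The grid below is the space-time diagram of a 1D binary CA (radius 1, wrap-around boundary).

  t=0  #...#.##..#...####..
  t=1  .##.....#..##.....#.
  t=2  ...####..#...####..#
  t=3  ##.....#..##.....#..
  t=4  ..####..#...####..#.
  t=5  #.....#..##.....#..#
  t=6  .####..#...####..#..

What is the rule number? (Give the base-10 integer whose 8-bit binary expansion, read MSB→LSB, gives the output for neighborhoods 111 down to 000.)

  ###|.  b7=0 t=0,i=15
  ##.|.  b6=0 t=0,i=7
  #.#|.  b5=0 t=0,i=5
  #..|#  b4=1 t=0,i=1
  .##|.  b3=0 t=0,i=6
  .#.|.  b2=0 t=0,i=0
  ..#|.  b1=0 t=0,i=3
  ...|#  b0=1 t=0,i=2
  bits 00010001 = 17

17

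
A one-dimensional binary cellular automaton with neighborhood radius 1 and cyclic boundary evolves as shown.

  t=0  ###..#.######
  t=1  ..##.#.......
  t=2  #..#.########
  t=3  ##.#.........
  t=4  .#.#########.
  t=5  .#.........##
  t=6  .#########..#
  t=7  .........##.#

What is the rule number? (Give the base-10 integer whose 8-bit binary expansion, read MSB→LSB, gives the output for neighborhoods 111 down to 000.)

  [7] ### => .  t=0,i=0
  [6] ##. => #  t=0,i=2
  [5] #.# => .  t=0,i=6
  [4] #.. => #  t=0,i=3
  [3] .## => .  t=0,i=7
  [2] .#. => #  t=0,i=5
  [1] ..# => .  t=0,i=4
  [0] ... => #  t=1,i=0
  bits 01010101 = 85

85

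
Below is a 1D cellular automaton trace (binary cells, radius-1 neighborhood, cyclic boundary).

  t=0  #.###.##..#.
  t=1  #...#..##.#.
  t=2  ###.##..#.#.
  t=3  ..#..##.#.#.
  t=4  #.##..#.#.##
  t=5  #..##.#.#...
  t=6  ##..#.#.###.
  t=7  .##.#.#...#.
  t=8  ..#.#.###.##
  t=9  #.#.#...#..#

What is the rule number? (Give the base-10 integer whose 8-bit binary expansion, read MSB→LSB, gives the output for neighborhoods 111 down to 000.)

  nb ###: next=.  (t=0,i=3, bit7=0)
  nb ##.: next=#  (t=0,i=4, bit6=1)
  nb #.#: next=.  (t=0,i=1, bit5=0)
  nb #..: next=#  (t=0,i=8, bit4=1)
  nb .##: next=.  (t=0,i=2, bit3=0)
  nb .#.: next=#  (t=0,i=0, bit2=1)
  nb ..#: next=.  (t=0,i=9, bit1=0)
  nb ...: next=#  (t=1,i=2, bit0=1)
  bits 01010101 = 85

85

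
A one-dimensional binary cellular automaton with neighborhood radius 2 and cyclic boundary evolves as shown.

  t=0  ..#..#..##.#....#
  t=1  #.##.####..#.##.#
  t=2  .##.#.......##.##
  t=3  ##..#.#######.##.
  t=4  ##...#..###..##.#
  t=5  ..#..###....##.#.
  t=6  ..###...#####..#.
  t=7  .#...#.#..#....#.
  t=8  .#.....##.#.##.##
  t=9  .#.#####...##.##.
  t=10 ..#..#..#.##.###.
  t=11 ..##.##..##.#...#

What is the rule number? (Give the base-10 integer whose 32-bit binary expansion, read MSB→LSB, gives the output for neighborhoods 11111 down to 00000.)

2304318043

  ##### -> #   bit 31 = 1  t=3,i=8
  ####. -> .   bit 30 = 0  t=1,i=7
  ###.# -> .   bit 29 = 0  t=3,i=12
  ###.. -> .   bit 28 = 0  t=1,i=8
  ##.## -> #   bit 27 = 1  t=1,i=1
  ##.#. -> .   bit 26 = 0  t=0,i=10
  ##..# -> .   bit 25 = 0  t=1,i=9
  ##... -> #   bit 24 = 1  t=4,i=2
  #.### -> .   bit 23 = 0  t=1,i=5
  #.##. -> #   bit 22 = 1  t=1,i=2
  #.#.# -> .   bit 21 = 0  t=8,i=10
  #.#.. -> #   bit 20 = 1  t=0,i=11
  #..## -> #   bit 19 = 1  t=0,i=7
  #..#. -> .   bit 18 = 0  t=0,i=1
  #...# -> .   bit 17 = 0  t=4,i=3
  #.... -> #   bit 16 = 1  t=0,i=13
  .#### -> .   bit 15 = 0  t=1,i=6
  .###. -> .   bit 14 = 0  t=4,i=0
  .##.# -> .   bit 13 = 0  t=0,i=9
  .##.. -> #   bit 12 = 1  t=3,i=1
  .#.## -> #   bit 11 = 1  t=1,i=12
  .#.#. -> .   bit 10 = 0  t=7,i=6
  .#..# -> #   bit 9 = 1  t=0,i=0
  .#... -> .   bit 8 = 0  t=0,i=12
  ..### -> .   bit 7 = 0  t=4,i=8
  ..##. -> #   bit 6 = 1  t=0,i=8
  ..#.# -> .   bit 5 = 0  t=1,i=11
  ..#.. -> #   bit 4 = 1  t=0,i=2
  ...## -> #   bit 3 = 1  t=2,i=11
  ...#. -> .   bit 2 = 0  t=0,i=15
  ....# -> #   bit 1 = 1  t=0,i=14
  ..... -> #   bit 0 = 1  t=2,i=7
  bits 10001001010110010001101001011011 = 2304318043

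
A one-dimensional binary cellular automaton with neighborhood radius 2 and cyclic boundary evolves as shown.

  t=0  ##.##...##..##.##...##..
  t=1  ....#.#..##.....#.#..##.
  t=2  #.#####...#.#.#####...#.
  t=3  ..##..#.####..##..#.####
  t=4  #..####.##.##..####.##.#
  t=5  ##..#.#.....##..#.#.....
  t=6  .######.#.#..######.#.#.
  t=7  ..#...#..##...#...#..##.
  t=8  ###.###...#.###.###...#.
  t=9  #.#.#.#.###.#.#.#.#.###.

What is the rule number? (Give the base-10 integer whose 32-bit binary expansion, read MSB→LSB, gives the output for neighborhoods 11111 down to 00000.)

848794678

  #####|.  b31=0 t=2,i=4
  ####.|.  b30=0 t=2,i=5
  ###.#|#  b29=1 t=4,i=6
  ###..|#  b28=1 t=2,i=6
  ##.##|.  b27=0 t=0,i=2
  ##.#.|.  b26=0 t=6,i=7
  ##..#|#  b25=1 t=0,i=10
  ##...|.  b24=0 t=0,i=5
  #.###|#  b23=1 t=2,i=2
  #.##.|.  b22=0 t=0,i=3
  #.#.#|.  b21=0 t=2,i=0
  #.#..|#  b20=1 t=1,i=6
  #..##|.  b19=0 t=0,i=11
  #..#.|#  b18=1 t=3,i=5
  #...#|#  b17=1 t=0,i=6
  #....|#  b16=1 t=1,i=0
  .####|#  b15=1 t=2,i=3
  .###.|.  b14=0 t=8,i=1
  .##.#|.  b13=0 t=0,i=1
  .##..|#  b12=1 t=0,i=4
  .#.##|.  b11=0 t=2,i=1
  .#.#.|#  b10=1 t=1,i=5
  .#..#|.  b9=0 t=1,i=7
  .#...|.  b8=0 t=5,i=7
  ..###|.  b7=0 t=4,i=3
  ..##.|.  b6=0 t=0,i=0
  ..#.#|#  b5=1 t=1,i=4
  ..#..|#  b4=1 t=7,i=2
  ...##|.  b3=0 t=0,i=7
  ...#.|#  b2=1 t=1,i=3
  ....#|#  b1=1 t=1,i=2
  .....|.  b0=0 t=1,i=1
  bits 00110010100101111001010000110110 = 848794678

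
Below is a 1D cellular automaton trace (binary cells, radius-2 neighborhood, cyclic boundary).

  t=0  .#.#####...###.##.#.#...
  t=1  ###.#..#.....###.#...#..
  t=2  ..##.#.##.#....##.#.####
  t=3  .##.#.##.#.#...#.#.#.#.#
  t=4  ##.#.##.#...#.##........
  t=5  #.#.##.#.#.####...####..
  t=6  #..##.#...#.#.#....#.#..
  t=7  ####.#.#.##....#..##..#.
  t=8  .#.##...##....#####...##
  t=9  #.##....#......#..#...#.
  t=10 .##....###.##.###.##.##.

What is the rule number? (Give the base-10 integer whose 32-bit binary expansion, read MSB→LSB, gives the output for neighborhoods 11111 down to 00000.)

  nb #####: next=.  (t=0,i=5, bit31=0)
  nb ####.: next=.  (t=0,i=6, bit30=0)
  nb ###.#: next=#  (t=0,i=13, bit29=1)
  nb ###..: next=#  (t=0,i=7, bit28=1)
  nb ##.##: next=#  (t=0,i=14, bit27=1)
  nb ##.#.: next=#  (t=0,i=17, bit26=1)
  nb ##..#: next=.  (t=2,i=0, bit25=0)
  nb ##...: next=.  (t=0,i=8, bit24=0)
  nb #.###: next=.  (t=0,i=3, bit23=0)
  nb #.##.: next=#  (t=0,i=15, bit22=1)
  nb #.#.#: next=.  (t=0,i=18, bit21=0)
  nb #.#..: next=.  (t=0,i=20, bit20=0)
  nb #..##: next=#  (t=1,i=23, bit19=1)
  nb #..#.: next=.  (t=1,i=6, bit18=0)
  nb #...#: next=.  (t=0,i=9, bit17=0)
  nb #....: next=.  (t=0,i=22, bit16=0)
  nb .####: next=#  (t=0,i=4, bit15=1)
  nb .###.: next=.  (t=0,i=12, bit14=0)
  nb .##.#: next=.  (t=0,i=16, bit13=0)
  nb .##..: next=.  (t=4,i=15, bit12=0)
  nb .#.##: next=#  (t=0,i=2, bit11=1)
  nb .#.#.: next=.  (t=0,i=19, bit10=0)
  nb .#..#: next=#  (t=1,i=5, bit9=1)
  nb .#...: next=#  (t=0,i=21, bit8=1)
  nb ..###: next=.  (t=0,i=11, bit7=0)
  nb ..##.: next=#  (t=2,i=2, bit6=1)
  nb ..#.#: next=#  (t=0,i=1, bit5=1)
  nb ..#..: next=#  (t=1,i=7, bit4=1)
  nb ...##: next=.  (t=0,i=10, bit3=0)
  nb ...#.: next=#  (t=0,i=0, bit2=1)
  nb ....#: next=.  (t=0,i=23, bit1=0)
  nb .....: next=#  (t=1,i=10, bit0=1)
  bits 00111100010010001000101101110101 = 1011387253

1011387253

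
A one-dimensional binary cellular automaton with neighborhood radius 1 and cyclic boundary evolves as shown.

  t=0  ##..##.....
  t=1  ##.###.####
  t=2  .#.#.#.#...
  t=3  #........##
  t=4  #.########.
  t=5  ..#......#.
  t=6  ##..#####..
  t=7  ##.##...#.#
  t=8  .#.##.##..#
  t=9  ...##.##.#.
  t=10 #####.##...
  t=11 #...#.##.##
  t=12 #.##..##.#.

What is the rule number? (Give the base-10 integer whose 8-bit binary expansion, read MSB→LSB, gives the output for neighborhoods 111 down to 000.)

  [7] ### => .  t=1,i=0
  [6] ##. => #  t=0,i=1
  [5] #.# => .  t=1,i=2
  [4] #.. => .  t=0,i=2
  [3] .## => #  t=0,i=0
  [2] .#. => .  t=2,i=1
  [1] ..# => #  t=0,i=3
  [0] ... => #  t=0,i=7
  bits 01001011 = 75

75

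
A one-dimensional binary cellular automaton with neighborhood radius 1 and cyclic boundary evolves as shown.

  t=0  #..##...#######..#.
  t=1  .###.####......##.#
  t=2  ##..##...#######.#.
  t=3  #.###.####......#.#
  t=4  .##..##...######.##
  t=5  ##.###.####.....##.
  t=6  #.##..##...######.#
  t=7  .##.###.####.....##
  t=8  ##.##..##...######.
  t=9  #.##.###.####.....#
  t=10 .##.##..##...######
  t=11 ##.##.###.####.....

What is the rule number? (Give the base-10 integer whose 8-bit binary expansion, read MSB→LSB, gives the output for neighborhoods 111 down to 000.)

59

  ### -> .   bit 7 = 0  t=0,i=9
  ##. -> .   bit 6 = 0  t=0,i=4
  #.# -> #   bit 5 = 1  t=0,i=18
  #.. -> #   bit 4 = 1  t=0,i=1
  .## -> #   bit 3 = 1  t=0,i=3
  .#. -> .   bit 2 = 0  t=0,i=0
  ..# -> #   bit 1 = 1  t=0,i=2
  ... -> #   bit 0 = 1  t=0,i=6
  bits 00111011 = 59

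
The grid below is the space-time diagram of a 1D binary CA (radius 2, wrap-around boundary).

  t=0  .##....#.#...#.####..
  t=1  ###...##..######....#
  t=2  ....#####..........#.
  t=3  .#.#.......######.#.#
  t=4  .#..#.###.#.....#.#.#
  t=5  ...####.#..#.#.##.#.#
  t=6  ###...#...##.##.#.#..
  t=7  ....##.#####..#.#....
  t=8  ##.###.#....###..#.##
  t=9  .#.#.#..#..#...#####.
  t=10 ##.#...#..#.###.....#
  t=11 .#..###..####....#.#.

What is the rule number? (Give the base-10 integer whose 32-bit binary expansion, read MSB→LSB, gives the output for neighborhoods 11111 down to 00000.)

  ##### -> .   bit 31 = 0  t=1,i=12
  ####. -> .   bit 30 = 0  t=0,i=17
  ###.# -> #   bit 29 = 1  t=3,i=16
  ###.. -> .   bit 28 = 0  t=0,i=18
  ##.## -> .   bit 27 = 0  t=6,i=12
  ##.#. -> .   bit 26 = 0  t=3,i=17
  ##..# -> #   bit 25 = 1  t=1,i=8
  ##... -> .   bit 24 = 0  t=0,i=3
  #.### -> #   bit 23 = 1  t=0,i=15
  #.##. -> .   bit 22 = 0  t=5,i=15
  #.#.# -> #   bit 21 = 1  t=3,i=1
  #.#.. -> .   bit 20 = 0  t=0,i=9
  #..## -> .   bit 19 = 0  t=1,i=9
  #..#. -> #   bit 18 = 1  t=4,i=3
  #...# -> #   bit 17 = 1  t=0,i=11
  #.... -> .   bit 16 = 0  t=0,i=4
  .#### -> .   bit 15 = 0  t=0,i=16
  .###. -> .   bit 14 = 0  t=4,i=7
  .##.# -> #   bit 13 = 1  t=5,i=16
  .##.. -> #   bit 12 = 1  t=0,i=2
  .#.## -> #   bit 11 = 1  t=0,i=14
  .#.#. -> .   bit 10 = 0  t=0,i=8
  .#..# -> .   bit 9 = 0  t=4,i=2
  .#... -> #   bit 8 = 1  t=0,i=10
  ..### -> .   bit 7 = 0  t=1,i=10
  ..##. -> #   bit 6 = 1  t=0,i=1
  ..#.# -> #   bit 5 = 1  t=0,i=7
  ..#.. -> .   bit 4 = 0  t=2,i=19
  ...## -> #   bit 3 = 1  t=0,i=0
  ...#. -> #   bit 2 = 1  t=0,i=6
  ....# -> .   bit 1 = 0  t=0,i=5
  ..... -> #   bit 0 = 1  t=2,i=1
  bits 00100010101001100011100101101101 = 581319021

581319021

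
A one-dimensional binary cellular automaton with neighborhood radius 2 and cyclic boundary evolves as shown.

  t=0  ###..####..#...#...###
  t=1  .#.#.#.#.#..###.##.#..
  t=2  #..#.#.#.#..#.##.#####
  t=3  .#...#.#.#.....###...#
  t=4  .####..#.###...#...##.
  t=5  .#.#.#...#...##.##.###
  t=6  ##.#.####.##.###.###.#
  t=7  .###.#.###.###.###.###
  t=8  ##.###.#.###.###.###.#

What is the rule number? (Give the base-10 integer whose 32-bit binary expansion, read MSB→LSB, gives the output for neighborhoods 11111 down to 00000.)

1857237444

  [31] ##### => .  t=0,i=0
  [30] ####. => #  t=0,i=1
  [29] ###.# => #  t=1,i=14
  [28] ###.. => .  t=0,i=2
  [27] ##.## => #  t=1,i=15
  [26] ##.#. => #  t=1,i=18
  [25] ##..# => #  t=0,i=3
  [24] ##... => .  t=3,i=18
  [23] #.### => #  t=2,i=17
  [22] #.##. => .  t=1,i=16
  [21] #.#.# => #  t=1,i=3
  [20] #.#.. => #  t=1,i=9
  [19] #..## => .  t=0,i=4
  [18] #..#. => .  t=0,i=10
  [17] #...# => #  t=0,i=13
  [16] #.... => #  t=3,i=11
  [15] .#### => .  t=0,i=6
  [14] .###. => .  t=1,i=13
  [13] .##.# => #  t=1,i=17
  [12] .##.. => #  t=4,i=20
  [11] .#.## => .  t=2,i=13
  [10] .#.#. => .  t=1,i=2
  [9] .#..# => .  t=1,i=10
  [8] .#... => #  t=0,i=12
  [7] ..### => #  t=0,i=5
  [6] ..##. => #  t=4,i=19
  [5] ..#.# => .  t=1,i=1
  [4] ..#.. => .  t=0,i=11
  [3] ...## => .  t=0,i=18
  [2] ...#. => #  t=0,i=14
  [1] ....# => .  t=3,i=13
  [0] ..... => .  t=3,i=12
  bits 01101110101100110011000111000100 = 1857237444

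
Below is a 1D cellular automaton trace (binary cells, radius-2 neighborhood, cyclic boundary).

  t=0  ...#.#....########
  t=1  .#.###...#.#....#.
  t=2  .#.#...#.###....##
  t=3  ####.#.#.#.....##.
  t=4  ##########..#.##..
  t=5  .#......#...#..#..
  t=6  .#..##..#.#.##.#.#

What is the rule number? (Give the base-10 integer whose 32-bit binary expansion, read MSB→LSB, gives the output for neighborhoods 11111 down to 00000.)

  nb #####: next=.  (t=0,i=12, bit31=0)
  nb ####.: next=#  (t=0,i=16, bit30=1)
  nb ###.#: next=#  (t=3,i=3, bit29=1)
  nb ###..: next=.  (t=0,i=17, bit28=0)
  nb ##.##: next=.  (t=3,i=17, bit27=0)
  nb ##.#.: next=#  (t=2,i=0, bit26=1)
  nb ##..#: next=.  (t=4,i=10, bit25=0)
  nb ##...: next=.  (t=0,i=0, bit24=0)
  nb #.###: next=#  (t=1,i=3, bit23=1)
  nb #.##.: next=.  (t=4,i=14, bit22=0)
  nb #.#.#: next=#  (t=2,i=1, bit21=1)
  nb #.#..: next=#  (t=0,i=5, bit20=1)
  nb #..##: next=.  (t=4,i=17, bit19=0)
  nb #..#.: next=.  (t=1,i=0, bit18=0)
  nb #...#: next=#  (t=0,i=1, bit17=1)
  nb #....: next=.  (t=0,i=7, bit16=0)
  nb .####: next=#  (t=0,i=11, bit15=1)
  nb .###.: next=.  (t=1,i=4, bit14=0)
  nb .##.#: next=.  (t=2,i=17, bit13=0)
  nb .##..: next=#  (t=4,i=15, bit12=1)
  nb .#.##: next=.  (t=1,i=2, bit11=0)
  nb .#.#.: next=#  (t=0,i=4, bit10=1)
  nb .#..#: next=#  (t=1,i=17, bit9=1)
  nb .#...: next=.  (t=0,i=6, bit8=0)
  nb ..###: next=.  (t=0,i=10, bit7=0)
  nb ..##.: next=#  (t=2,i=16, bit6=1)
  nb ..#.#: next=#  (t=0,i=3, bit5=1)
  nb ..#..: next=#  (t=1,i=16, bit4=1)
  nb ...##: next=#  (t=0,i=9, bit3=1)
  nb ...#.: next=.  (t=0,i=2, bit2=0)
  nb ....#: next=.  (t=0,i=8, bit1=0)
  nb .....: next=#  (t=3,i=12, bit0=1)
  bits 01100100101100101001011001111001 = 1689425529

1689425529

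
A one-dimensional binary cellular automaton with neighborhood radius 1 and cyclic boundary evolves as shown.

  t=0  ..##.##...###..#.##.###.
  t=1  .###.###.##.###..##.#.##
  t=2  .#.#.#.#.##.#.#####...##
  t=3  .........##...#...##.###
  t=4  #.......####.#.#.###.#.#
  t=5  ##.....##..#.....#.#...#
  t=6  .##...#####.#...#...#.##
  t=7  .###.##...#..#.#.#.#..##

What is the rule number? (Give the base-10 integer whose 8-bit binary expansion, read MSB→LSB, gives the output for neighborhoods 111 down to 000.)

  ### -> .   bit 7 = 0  t=0,i=11
  ##. -> #   bit 6 = 1  t=0,i=3
  #.# -> .   bit 5 = 0  t=0,i=4
  #.. -> #   bit 4 = 1  t=0,i=7
  .## -> #   bit 3 = 1  t=0,i=2
  .#. -> .   bit 2 = 0  t=0,i=15
  ..# -> #   bit 1 = 1  t=0,i=1
  ... -> .   bit 0 = 0  t=0,i=0
  bits 01011010 = 90

90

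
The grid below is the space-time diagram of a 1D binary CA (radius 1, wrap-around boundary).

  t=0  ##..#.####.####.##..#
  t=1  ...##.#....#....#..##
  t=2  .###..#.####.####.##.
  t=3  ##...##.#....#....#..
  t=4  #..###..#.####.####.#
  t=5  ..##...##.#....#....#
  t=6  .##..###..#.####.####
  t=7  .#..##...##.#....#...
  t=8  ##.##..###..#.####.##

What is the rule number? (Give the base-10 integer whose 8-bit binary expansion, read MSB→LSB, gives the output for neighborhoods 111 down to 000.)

  [7] ### => .  t=0,i=0
  [6] ##. => .  t=0,i=1
  [5] #.# => .  t=0,i=5
  [4] #.. => .  t=0,i=2
  [3] .## => #  t=0,i=6
  [2] .#. => #  t=0,i=4
  [1] ..# => #  t=0,i=3
  [0] ... => #  t=1,i=1
  bits 00001111 = 15

15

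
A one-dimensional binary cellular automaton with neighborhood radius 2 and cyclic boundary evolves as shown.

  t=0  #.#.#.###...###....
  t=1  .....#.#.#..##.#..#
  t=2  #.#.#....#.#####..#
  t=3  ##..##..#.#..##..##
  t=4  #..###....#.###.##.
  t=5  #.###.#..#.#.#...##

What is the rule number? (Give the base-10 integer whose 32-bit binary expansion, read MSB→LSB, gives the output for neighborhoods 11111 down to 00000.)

3306715605

  ##### -> #   bit 31 = 1  t=2,i=13
  ####. -> #   bit 30 = 1  t=2,i=14
  ###.# -> .   bit 29 = 0  t=4,i=14
  ###.. -> .   bit 28 = 0  t=0,i=8
  ##.## -> .   bit 27 = 0  t=4,i=15
  ##.#. -> #   bit 26 = 1  t=1,i=14
  ##..# -> .   bit 25 = 0  t=2,i=16
  ##... -> #   bit 24 = 1  t=0,i=9
  #.### -> .   bit 23 = 0  t=0,i=6
  #.##. -> .   bit 22 = 0  t=4,i=16
  #.#.# -> .   bit 21 = 0  t=0,i=2
  #.#.. -> #   bit 20 = 1  t=1,i=9
  #..## -> #   bit 19 = 1  t=1,i=11
  #..#. -> .   bit 18 = 0  t=1,i=17
  #...# -> .   bit 17 = 0  t=0,i=10
  #.... -> .   bit 16 = 0  t=0,i=16
  .#### -> .   bit 15 = 0  t=2,i=12
  .###. -> #   bit 14 = 1  t=0,i=7
  .##.# -> #   bit 13 = 1  t=1,i=13
  .##.. -> #   bit 12 = 1  t=3,i=5
  .#.## -> #   bit 11 = 1  t=0,i=5
  .#.#. -> .   bit 10 = 0  t=0,i=1
  .#..# -> .   bit 9 = 0  t=1,i=10
  .#... -> #   bit 8 = 1  t=1,i=0
  ..### -> #   bit 7 = 1  t=0,i=12
  ..##. -> #   bit 6 = 1  t=1,i=12
  ..#.# -> .   bit 5 = 0  t=0,i=0
  ..#.. -> #   bit 4 = 1  t=1,i=18
  ...## -> .   bit 3 = 0  t=0,i=11
  ...#. -> #   bit 2 = 1  t=0,i=18
  ....# -> .   bit 1 = 0  t=0,i=17
  ..... -> #   bit 0 = 1  t=1,i=2
  bits 11000101000110000111100111010101 = 3306715605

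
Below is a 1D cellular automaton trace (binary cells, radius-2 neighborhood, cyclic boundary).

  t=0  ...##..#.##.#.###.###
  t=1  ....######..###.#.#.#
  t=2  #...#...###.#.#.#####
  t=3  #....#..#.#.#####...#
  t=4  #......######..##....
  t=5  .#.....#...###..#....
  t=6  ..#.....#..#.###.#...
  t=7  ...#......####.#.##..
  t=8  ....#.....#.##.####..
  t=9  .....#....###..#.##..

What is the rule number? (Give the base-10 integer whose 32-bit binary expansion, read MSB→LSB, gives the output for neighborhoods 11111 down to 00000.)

  ##### -> .   bit 31 = 0  t=1,i=6
  ####. -> #   bit 30 = 1  t=1,i=8
  ###.# -> #   bit 29 = 1  t=0,i=16
  ###.. -> #   bit 28 = 1  t=0,i=20
  ##.## -> .   bit 27 = 0  t=0,i=17
  ##.#. -> .   bit 26 = 0  t=0,i=11
  ##..# -> #   bit 25 = 1  t=0,i=5
  ##... -> .   bit 24 = 0  t=0,i=0
  #.### -> #   bit 23 = 1  t=0,i=14
  #.##. -> #   bit 22 = 1  t=0,i=9
  #.#.# -> #   bit 21 = 1  t=0,i=12
  #.#.. -> #   bit 20 = 1  t=1,i=20
  #..## -> .   bit 19 = 0  t=1,i=11
  #..#. -> #   bit 18 = 1  t=0,i=6
  #...# -> .   bit 17 = 0  t=0,i=1
  #.... -> .   bit 16 = 0  t=1,i=1
  .#### -> .   bit 15 = 0  t=1,i=5
  .###. -> .   bit 14 = 0  t=0,i=15
  .##.# -> .   bit 13 = 0  t=0,i=10
  .##.. -> #   bit 12 = 1  t=0,i=4
  .#.## -> #   bit 11 = 1  t=0,i=8
  .#.#. -> #   bit 10 = 1  t=1,i=17
  .#..# -> .   bit 9 = 0  t=3,i=6
  .#... -> #   bit 8 = 1  t=1,i=0
  ..### -> #   bit 7 = 1  t=1,i=4
  ..##. -> .   bit 6 = 0  t=0,i=3
  ..#.# -> #   bit 5 = 1  t=0,i=7
  ..#.. -> .   bit 4 = 0  t=2,i=4
  ...## -> .   bit 3 = 0  t=0,i=2
  ...#. -> .   bit 2 = 0  t=2,i=3
  ....# -> .   bit 1 = 0  t=1,i=2
  ..... -> .   bit 0 = 0  t=4,i=3
  bits 01110010111101000001110110100000 = 1928600992

1928600992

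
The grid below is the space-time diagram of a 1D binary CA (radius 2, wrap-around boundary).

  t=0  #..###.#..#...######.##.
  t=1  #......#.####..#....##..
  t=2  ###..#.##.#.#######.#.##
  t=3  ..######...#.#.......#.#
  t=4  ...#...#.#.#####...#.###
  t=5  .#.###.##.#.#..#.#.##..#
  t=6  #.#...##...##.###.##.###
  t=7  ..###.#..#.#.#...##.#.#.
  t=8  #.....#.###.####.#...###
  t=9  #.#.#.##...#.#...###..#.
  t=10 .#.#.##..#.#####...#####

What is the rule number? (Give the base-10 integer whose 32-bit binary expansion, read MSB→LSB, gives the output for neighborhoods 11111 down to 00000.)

  #####|.  b31=0 t=0,i=16
  ####.|.  b30=0 t=0,i=18
  ###.#|.  b29=0 t=0,i=5
  ###..|#  b28=1 t=1,i=12
  ##.##|#  b27=1 t=0,i=20
  ##.#.|.  b26=0 t=0,i=6
  ##..#|#  b25=1 t=1,i=13
  ##...|.  b24=0 t=3,i=8
  #.###|.  b23=0 t=1,i=9
  #.##.|#  b22=1 t=0,i=21
  #.#.#|.  b21=0 t=2,i=10
  #.#..|#  b20=1 t=0,i=0
  #..##|.  b19=0 t=0,i=2
  #..#.|#  b18=1 t=0,i=9
  #...#|#  b17=1 t=0,i=12
  #....|#  b16=1 t=1,i=2
  .####|#  b15=1 t=0,i=15
  .###.|.  b14=0 t=0,i=4
  .##.#|.  b13=0 t=0,i=22
  .##..|.  b12=0 t=1,i=21
  .#.##|#  b11=1 t=1,i=8
  .#.#.|#  b10=1 t=3,i=12
  .#..#|.  b9=0 t=0,i=1
  .#...|#  b8=1 t=0,i=11
  ..###|.  b7=0 t=0,i=3
  ..##.|#  b6=1 t=1,i=20
  ..#.#|#  b5=1 t=1,i=7
  ..#..|#  b4=1 t=0,i=10
  ...##|.  b3=0 t=0,i=13
  ...#.|.  b2=0 t=1,i=6
  ....#|#  b1=1 t=1,i=5
  .....|.  b0=0 t=1,i=3
  bits 00011010010101111000110101110010 = 441945458

441945458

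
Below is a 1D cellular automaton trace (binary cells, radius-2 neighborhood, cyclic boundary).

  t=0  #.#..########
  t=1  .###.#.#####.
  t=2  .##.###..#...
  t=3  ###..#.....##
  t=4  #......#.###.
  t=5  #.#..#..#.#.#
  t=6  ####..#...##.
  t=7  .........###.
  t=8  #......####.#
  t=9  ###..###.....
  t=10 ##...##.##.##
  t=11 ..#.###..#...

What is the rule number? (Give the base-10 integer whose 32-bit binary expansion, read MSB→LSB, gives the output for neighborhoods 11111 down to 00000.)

2234612426

  nb #####: next=#  (t=0,i=7, bit31=1)
  nb ####.: next=.  (t=0,i=12, bit30=0)
  nb ###.#: next=.  (t=0,i=0, bit29=0)
  nb ###..: next=.  (t=1,i=11, bit28=0)
  nb ##.##: next=.  (t=2,i=3, bit27=0)
  nb ##.#.: next=#  (t=0,i=1, bit26=1)
  nb ##..#: next=.  (t=1,i=12, bit25=0)
  nb ##...: next=#  (t=7,i=12, bit24=1)
  nb #.###: next=.  (t=1,i=7, bit23=0)
  nb #.##.: next=.  (t=5,i=12, bit22=0)
  nb #.#.#: next=#  (t=1,i=5, bit21=1)
  nb #.#..: next=#  (t=0,i=2, bit20=1)
  nb #..##: next=.  (t=0,i=4, bit19=0)
  nb #..#.: next=.  (t=2,i=8, bit18=0)
  nb #...#: next=.  (t=6,i=8, bit17=0)
  nb #....: next=#  (t=2,i=11, bit16=1)
  nb .####: next=.  (t=0,i=6, bit15=0)
  nb .###.: next=#  (t=1,i=2, bit14=1)
  nb .##.#: next=#  (t=2,i=2, bit13=1)
  nb .##..: next=#  (t=8,i=0, bit12=1)
  nb .#.##: next=#  (t=1,i=6, bit11=1)
  nb .#.#.: next=.  (t=5,i=9, bit10=0)
  nb .#..#: next=#  (t=0,i=3, bit9=1)
  nb .#...: next=.  (t=2,i=10, bit8=0)
  nb ..###: next=#  (t=0,i=5, bit7=1)
  nb ..##.: next=#  (t=2,i=1, bit6=1)
  nb ..#.#: next=.  (t=4,i=7, bit5=0)
  nb ..#..: next=.  (t=2,i=9, bit4=0)
  nb ...##: next=#  (t=2,i=0, bit3=1)
  nb ...#.: next=.  (t=4,i=6, bit2=0)
  nb ....#: next=#  (t=2,i=12, bit1=1)
  nb .....: next=.  (t=3,i=8, bit0=0)
  bits 10000101001100010111101011001010 = 2234612426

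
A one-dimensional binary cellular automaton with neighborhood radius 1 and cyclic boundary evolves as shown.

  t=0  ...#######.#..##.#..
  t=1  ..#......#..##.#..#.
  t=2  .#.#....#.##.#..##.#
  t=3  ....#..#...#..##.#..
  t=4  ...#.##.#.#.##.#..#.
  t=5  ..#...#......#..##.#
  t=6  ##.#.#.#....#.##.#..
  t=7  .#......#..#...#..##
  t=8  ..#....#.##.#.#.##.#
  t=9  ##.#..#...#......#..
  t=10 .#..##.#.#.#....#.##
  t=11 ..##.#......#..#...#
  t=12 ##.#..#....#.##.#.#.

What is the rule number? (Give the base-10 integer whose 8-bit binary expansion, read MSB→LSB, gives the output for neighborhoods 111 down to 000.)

82

  nb ###: next=.  (t=0,i=4, bit7=0)
  nb ##.: next=#  (t=0,i=9, bit6=1)
  nb #.#: next=.  (t=0,i=10, bit5=0)
  nb #..: next=#  (t=0,i=12, bit4=1)
  nb .##: next=.  (t=0,i=3, bit3=0)
  nb .#.: next=.  (t=0,i=11, bit2=0)
  nb ..#: next=#  (t=0,i=2, bit1=1)
  nb ...: next=.  (t=0,i=0, bit0=0)
  bits 01010010 = 82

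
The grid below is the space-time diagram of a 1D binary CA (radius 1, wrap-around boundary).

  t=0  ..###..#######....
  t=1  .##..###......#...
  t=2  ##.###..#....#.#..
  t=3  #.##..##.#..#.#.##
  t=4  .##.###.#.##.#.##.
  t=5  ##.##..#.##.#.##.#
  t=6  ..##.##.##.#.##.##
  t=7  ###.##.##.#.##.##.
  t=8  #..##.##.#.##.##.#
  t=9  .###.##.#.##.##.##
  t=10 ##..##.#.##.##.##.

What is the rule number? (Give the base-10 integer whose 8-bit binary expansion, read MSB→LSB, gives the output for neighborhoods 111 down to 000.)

  nb ###: next=.  (t=0,i=3, bit7=0)
  nb ##.: next=.  (t=0,i=4, bit6=0)
  nb #.#: next=#  (t=2,i=2, bit5=1)
  nb #..: next=#  (t=0,i=5, bit4=1)
  nb .##: next=#  (t=0,i=2, bit3=1)
  nb .#.: next=.  (t=1,i=14, bit2=0)
  nb ..#: next=#  (t=0,i=1, bit1=1)
  nb ...: next=.  (t=0,i=0, bit0=0)
  bits 00111010 = 58

58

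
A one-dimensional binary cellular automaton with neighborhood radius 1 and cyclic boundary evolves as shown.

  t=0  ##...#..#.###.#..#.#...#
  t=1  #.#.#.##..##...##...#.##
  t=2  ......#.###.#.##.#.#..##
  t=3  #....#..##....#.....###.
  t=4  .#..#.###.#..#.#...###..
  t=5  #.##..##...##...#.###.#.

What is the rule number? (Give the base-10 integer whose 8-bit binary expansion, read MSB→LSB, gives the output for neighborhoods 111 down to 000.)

  [7] ### => #  t=0,i=0
  [6] ##. => .  t=0,i=1
  [5] #.# => .  t=0,i=9
  [4] #.. => #  t=0,i=2
  [3] .## => #  t=0,i=10
  [2] .#. => .  t=0,i=5
  [1] ..# => #  t=0,i=4
  [0] ... => .  t=0,i=3
  bits 10011010 = 154

154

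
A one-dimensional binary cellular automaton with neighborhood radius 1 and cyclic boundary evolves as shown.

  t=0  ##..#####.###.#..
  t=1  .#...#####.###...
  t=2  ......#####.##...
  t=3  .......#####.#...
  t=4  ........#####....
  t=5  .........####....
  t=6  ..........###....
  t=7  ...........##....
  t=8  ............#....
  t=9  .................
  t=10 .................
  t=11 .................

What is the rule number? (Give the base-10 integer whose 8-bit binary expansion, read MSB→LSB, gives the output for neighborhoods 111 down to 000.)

  ###|#  b7=1 t=0,i=5
  ##.|#  b6=1 t=0,i=1
  #.#|#  b5=1 t=0,i=9
  #..|.  b4=0 t=0,i=2
  .##|.  b3=0 t=0,i=0
  .#.|.  b2=0 t=0,i=14
  ..#|.  b1=0 t=0,i=3
  ...|.  b0=0 t=1,i=3
  bits 11100000 = 224

224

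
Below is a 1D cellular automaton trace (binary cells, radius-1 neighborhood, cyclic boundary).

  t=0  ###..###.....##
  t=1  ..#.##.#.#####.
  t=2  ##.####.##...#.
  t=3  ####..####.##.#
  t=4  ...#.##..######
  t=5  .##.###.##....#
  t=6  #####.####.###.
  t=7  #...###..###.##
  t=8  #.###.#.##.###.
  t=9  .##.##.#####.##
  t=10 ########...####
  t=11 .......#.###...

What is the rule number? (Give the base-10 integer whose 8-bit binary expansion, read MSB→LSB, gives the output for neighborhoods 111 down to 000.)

107

  ###|.  b7=0 t=0,i=0
  ##.|#  b6=1 t=0,i=2
  #.#|#  b5=1 t=1,i=3
  #..|.  b4=0 t=0,i=3
  .##|#  b3=1 t=0,i=5
  .#.|.  b2=0 t=1,i=2
  ..#|#  b1=1 t=0,i=4
  ...|#  b0=1 t=0,i=9
  bits 01101011 = 107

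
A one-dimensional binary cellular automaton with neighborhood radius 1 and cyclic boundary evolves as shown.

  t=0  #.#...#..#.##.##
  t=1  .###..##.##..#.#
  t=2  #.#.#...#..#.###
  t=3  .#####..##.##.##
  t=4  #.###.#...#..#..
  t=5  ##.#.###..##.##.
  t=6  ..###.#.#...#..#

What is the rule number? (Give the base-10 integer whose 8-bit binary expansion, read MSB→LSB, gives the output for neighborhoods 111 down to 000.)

180

  ### -> #   bit 7 = 1  t=0,i=15
  ##. -> .   bit 6 = 0  t=0,i=0
  #.# -> #   bit 5 = 1  t=0,i=1
  #.. -> #   bit 4 = 1  t=0,i=3
  .## -> .   bit 3 = 0  t=0,i=11
  .#. -> #   bit 2 = 1  t=0,i=2
  ..# -> .   bit 1 = 0  t=0,i=5
  ... -> .   bit 0 = 0  t=0,i=4
  bits 10110100 = 180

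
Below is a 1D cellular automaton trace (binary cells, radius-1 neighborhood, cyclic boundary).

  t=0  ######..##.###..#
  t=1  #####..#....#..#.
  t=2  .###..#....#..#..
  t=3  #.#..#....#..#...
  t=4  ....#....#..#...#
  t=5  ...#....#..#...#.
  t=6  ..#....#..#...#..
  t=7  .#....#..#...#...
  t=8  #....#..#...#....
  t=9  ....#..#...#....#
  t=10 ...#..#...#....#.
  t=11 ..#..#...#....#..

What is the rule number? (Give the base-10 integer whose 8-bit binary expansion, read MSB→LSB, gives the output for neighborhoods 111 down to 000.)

  nb ###: next=#  (t=0,i=0, bit7=1)
  nb ##.: next=.  (t=0,i=5, bit6=0)
  nb #.#: next=.  (t=0,i=10, bit5=0)
  nb #..: next=.  (t=0,i=6, bit4=0)
  nb .##: next=.  (t=0,i=8, bit3=0)
  nb .#.: next=.  (t=1,i=7, bit2=0)
  nb ..#: next=#  (t=0,i=7, bit1=1)
  nb ...: next=.  (t=1,i=9, bit0=0)
  bits 10000010 = 130

130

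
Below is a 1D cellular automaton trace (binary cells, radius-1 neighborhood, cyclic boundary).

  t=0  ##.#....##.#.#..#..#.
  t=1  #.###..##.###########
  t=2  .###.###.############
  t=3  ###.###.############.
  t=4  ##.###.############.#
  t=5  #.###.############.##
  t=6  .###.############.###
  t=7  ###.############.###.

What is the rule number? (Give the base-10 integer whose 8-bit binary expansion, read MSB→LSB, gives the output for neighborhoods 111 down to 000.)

  ###|#  b7=1 t=1,i=3
  ##.|.  b6=0 t=0,i=1
  #.#|#  b5=1 t=0,i=2
  #..|#  b4=1 t=0,i=4
  .##|#  b3=1 t=0,i=0
  .#.|#  b2=1 t=0,i=3
  ..#|#  b1=1 t=0,i=7
  ...|.  b0=0 t=0,i=5
  bits 10111110 = 190

190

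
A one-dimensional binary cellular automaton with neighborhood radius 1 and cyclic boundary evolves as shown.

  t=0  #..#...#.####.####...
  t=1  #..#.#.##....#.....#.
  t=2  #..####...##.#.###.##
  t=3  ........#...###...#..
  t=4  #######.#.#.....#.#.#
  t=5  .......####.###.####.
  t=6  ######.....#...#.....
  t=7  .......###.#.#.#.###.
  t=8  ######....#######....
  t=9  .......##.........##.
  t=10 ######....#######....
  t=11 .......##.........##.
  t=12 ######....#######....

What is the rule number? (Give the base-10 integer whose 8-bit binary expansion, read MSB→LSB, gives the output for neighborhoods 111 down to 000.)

  nb ###: next=.  (t=0,i=10, bit7=0)
  nb ##.: next=.  (t=0,i=12, bit6=0)
  nb #.#: next=#  (t=0,i=8, bit5=1)
  nb #..: next=.  (t=0,i=1, bit4=0)
  nb .##: next=.  (t=0,i=9, bit3=0)
  nb .#.: next=#  (t=0,i=0, bit2=1)
  nb ..#: next=.  (t=0,i=2, bit1=0)
  nb ...: next=#  (t=0,i=5, bit0=1)
  bits 00100101 = 37

37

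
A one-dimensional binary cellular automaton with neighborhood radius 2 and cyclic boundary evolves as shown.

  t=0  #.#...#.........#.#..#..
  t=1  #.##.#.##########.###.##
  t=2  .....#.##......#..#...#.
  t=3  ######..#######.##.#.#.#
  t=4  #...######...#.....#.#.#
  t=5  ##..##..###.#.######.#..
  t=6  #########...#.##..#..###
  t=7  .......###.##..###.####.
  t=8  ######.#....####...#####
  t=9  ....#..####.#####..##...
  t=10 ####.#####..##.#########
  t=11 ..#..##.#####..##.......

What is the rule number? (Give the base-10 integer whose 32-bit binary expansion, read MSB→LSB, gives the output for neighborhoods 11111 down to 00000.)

  ##### -> .   bit 31 = 0  t=1,i=9
  ####. -> #   bit 30 = 1  t=1,i=15
  ###.# -> .   bit 29 = 0  t=1,i=0
  ###.. -> #   bit 28 = 1  t=3,i=5
  ##.## -> .   bit 27 = 0  t=1,i=1
  ##.#. -> .   bit 26 = 0  t=1,i=4
  ##..# -> #   bit 25 = 1  t=3,i=6
  ##... -> #   bit 24 = 1  t=2,i=9
  #.### -> #   bit 23 = 1  t=1,i=7
  #.##. -> .   bit 22 = 0  t=1,i=2
  #.#.# -> #   bit 21 = 1  t=1,i=5
  #.#.. -> #   bit 20 = 1  t=0,i=2
  #..## -> #   bit 19 = 1  t=3,i=7
  #..#. -> #   bit 18 = 1  t=0,i=20
  #...# -> .   bit 17 = 0  t=0,i=4
  #.... -> #   bit 16 = 1  t=0,i=8
  .#### -> #   bit 15 = 1  t=1,i=8
  .###. -> .   bit 14 = 0  t=1,i=19
  .##.# -> .   bit 13 = 0  t=1,i=3
  .##.. -> #   bit 12 = 1  t=2,i=8
  .#.## -> .   bit 11 = 0  t=1,i=6
  .#.#. -> .   bit 10 = 0  t=0,i=1
  .#..# -> #   bit 9 = 1  t=0,i=19
  .#... -> #   bit 8 = 1  t=0,i=3
  ..### -> #   bit 7 = 1  t=3,i=8
  ..##. -> #   bit 6 = 1  t=5,i=0
  ..#.# -> #   bit 5 = 1  t=0,i=0
  ..#.. -> .   bit 4 = 0  t=0,i=6
  ...## -> .   bit 3 = 0  t=4,i=3
  ...#. -> #   bit 2 = 1  t=0,i=5
  ....# -> #   bit 1 = 1  t=0,i=14
  ..... -> #   bit 0 = 1  t=0,i=9
  bits 01010011101111011001001111100111 = 1404933095

1404933095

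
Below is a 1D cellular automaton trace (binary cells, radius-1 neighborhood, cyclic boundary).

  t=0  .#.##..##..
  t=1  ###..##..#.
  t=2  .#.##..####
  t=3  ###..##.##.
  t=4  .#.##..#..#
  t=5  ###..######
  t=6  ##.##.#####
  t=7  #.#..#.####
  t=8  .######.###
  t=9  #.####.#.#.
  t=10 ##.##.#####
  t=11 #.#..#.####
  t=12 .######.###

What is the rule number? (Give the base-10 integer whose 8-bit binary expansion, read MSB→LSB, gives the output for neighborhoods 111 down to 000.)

  ### -> #   bit 7 = 1  t=1,i=1
  ##. -> .   bit 6 = 0  t=0,i=4
  #.# -> #   bit 5 = 1  t=0,i=2
  #.. -> #   bit 4 = 1  t=0,i=5
  .## -> .   bit 3 = 0  t=0,i=3
  .#. -> #   bit 2 = 1  t=0,i=1
  ..# -> #   bit 1 = 1  t=0,i=0
  ... -> .   bit 0 = 0  t=0,i=10
  bits 10110110 = 182

182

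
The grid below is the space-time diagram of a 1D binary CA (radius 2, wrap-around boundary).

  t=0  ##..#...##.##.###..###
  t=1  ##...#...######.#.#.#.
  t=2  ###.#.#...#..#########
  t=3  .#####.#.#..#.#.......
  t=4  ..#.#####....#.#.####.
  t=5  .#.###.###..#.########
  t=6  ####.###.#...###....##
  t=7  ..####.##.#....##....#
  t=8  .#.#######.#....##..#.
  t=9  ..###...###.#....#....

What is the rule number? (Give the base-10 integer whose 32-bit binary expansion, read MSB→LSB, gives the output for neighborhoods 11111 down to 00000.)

  nb #####: next=.  (t=0,i=21, bit31=0)
  nb ####.: next=#  (t=0,i=0, bit30=1)
  nb ###.#: next=#  (t=1,i=14, bit29=1)
  nb ###..: next=#  (t=0,i=1, bit28=1)
  nb ##.##: next=#  (t=0,i=10, bit27=1)
  nb ##.#.: next=#  (t=1,i=15, bit26=1)
  nb ##..#: next=.  (t=0,i=2, bit25=0)
  nb ##...: next=#  (t=1,i=2, bit24=1)
  nb #.###: next=#  (t=0,i=14, bit23=1)
  nb #.##.: next=#  (t=0,i=11, bit22=1)
  nb #.#.#: next=#  (t=1,i=16, bit21=1)
  nb #.#..: next=.  (t=2,i=6, bit20=0)
  nb #..##: next=#  (t=0,i=18, bit19=1)
  nb #..#.: next=.  (t=0,i=3, bit18=0)
  nb #...#: next=.  (t=0,i=6, bit17=0)
  nb #....: next=.  (t=3,i=16, bit16=0)
  nb .####: next=#  (t=0,i=20, bit15=1)
  nb .###.: next=.  (t=0,i=15, bit14=0)
  nb .##.#: next=#  (t=0,i=9, bit13=1)
  nb .##..: next=#  (t=1,i=1, bit12=1)
  nb .#.##: next=#  (t=1,i=21, bit11=1)
  nb .#.#.: next=#  (t=1,i=17, bit10=1)
  nb .#..#: next=.  (t=2,i=11, bit9=0)
  nb .#...: next=#  (t=0,i=5, bit8=1)
  nb ..###: next=.  (t=0,i=19, bit7=0)
  nb ..##.: next=.  (t=0,i=8, bit6=0)
  nb ..#.#: next=.  (t=3,i=12, bit5=0)
  nb ..#..: next=.  (t=0,i=4, bit4=0)
  nb ...##: next=.  (t=0,i=7, bit3=0)
  nb ...#.: next=#  (t=1,i=4, bit2=1)
  nb ....#: next=.  (t=3,i=21, bit1=0)
  nb .....: next=#  (t=3,i=17, bit0=1)
  bits 01111101111010001011110100000101 = 2112404741

2112404741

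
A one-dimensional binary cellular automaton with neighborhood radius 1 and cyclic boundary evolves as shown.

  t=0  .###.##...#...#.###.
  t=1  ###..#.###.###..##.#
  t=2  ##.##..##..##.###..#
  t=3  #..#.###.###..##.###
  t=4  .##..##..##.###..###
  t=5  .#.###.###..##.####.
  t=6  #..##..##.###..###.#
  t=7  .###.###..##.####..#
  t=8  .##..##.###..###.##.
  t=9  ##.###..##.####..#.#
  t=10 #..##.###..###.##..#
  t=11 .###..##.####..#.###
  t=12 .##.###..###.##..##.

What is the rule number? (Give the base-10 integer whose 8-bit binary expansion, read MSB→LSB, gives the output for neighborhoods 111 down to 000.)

155

  [7] ### => #  t=0,i=2
  [6] ##. => .  t=0,i=3
  [5] #.# => .  t=0,i=4
  [4] #.. => #  t=0,i=7
  [3] .## => #  t=0,i=1
  [2] .#. => .  t=0,i=10
  [1] ..# => #  t=0,i=0
  [0] ... => #  t=0,i=8
  bits 10011011 = 155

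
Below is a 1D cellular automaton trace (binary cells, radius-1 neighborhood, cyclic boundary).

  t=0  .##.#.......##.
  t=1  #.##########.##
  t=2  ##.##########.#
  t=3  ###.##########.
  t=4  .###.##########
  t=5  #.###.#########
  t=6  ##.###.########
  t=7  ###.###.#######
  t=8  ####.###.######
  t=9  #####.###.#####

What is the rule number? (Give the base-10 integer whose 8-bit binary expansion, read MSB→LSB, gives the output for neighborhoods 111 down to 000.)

247

  [7] ### => #  t=1,i=3
  [6] ##. => #  t=0,i=2
  [5] #.# => #  t=0,i=3
  [4] #.. => #  t=0,i=5
  [3] .## => .  t=0,i=1
  [2] .#. => #  t=0,i=4
  [1] ..# => #  t=0,i=0
  [0] ... => #  t=0,i=6
  bits 11110111 = 247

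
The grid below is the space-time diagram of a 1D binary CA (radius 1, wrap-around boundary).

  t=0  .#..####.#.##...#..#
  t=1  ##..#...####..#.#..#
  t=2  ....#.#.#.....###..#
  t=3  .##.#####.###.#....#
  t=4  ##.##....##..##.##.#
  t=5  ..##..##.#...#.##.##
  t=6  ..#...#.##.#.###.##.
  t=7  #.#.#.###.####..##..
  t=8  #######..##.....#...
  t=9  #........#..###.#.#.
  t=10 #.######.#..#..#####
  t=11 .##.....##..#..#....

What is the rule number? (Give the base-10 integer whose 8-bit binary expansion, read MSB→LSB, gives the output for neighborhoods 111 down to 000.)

  ### -> .   bit 7 = 0  t=0,i=5
  ##. -> .   bit 6 = 0  t=0,i=7
  #.# -> #   bit 5 = 1  t=0,i=0
  #.. -> .   bit 4 = 0  t=0,i=2
  .## -> #   bit 3 = 1  t=0,i=4
  .#. -> #   bit 2 = 1  t=0,i=1
  ..# -> .   bit 1 = 0  t=0,i=3
  ... -> #   bit 0 = 1  t=0,i=14
  bits 00101101 = 45

45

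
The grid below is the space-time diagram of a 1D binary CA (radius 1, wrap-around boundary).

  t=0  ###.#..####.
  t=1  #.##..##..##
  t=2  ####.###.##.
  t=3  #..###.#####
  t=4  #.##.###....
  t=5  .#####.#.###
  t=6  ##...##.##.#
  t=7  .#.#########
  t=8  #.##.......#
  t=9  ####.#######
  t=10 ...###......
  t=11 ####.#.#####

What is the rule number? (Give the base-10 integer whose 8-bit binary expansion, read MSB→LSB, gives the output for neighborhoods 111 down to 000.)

  [7] ### => .  t=0,i=1
  [6] ##. => #  t=0,i=2
  [5] #.# => #  t=0,i=3
  [4] #.. => .  t=0,i=5
  [3] .## => #  t=0,i=0
  [2] .#. => .  t=0,i=4
  [1] ..# => #  t=0,i=6
  [0] ... => #  t=4,i=9
  bits 01101011 = 107

107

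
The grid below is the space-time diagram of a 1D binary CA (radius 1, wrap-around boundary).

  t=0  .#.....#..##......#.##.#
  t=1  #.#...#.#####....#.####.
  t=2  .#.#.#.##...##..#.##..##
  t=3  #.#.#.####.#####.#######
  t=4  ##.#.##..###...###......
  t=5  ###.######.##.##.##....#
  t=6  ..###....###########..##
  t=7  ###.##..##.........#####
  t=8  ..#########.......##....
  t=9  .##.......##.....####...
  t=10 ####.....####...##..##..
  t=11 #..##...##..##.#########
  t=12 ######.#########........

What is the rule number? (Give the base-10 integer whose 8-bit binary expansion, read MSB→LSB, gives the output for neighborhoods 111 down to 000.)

  [7] ### => .  t=1,i=9
  [6] ##. => #  t=0,i=11
  [5] #.# => #  t=0,i=0
  [4] #.. => #  t=0,i=2
  [3] .## => #  t=0,i=10
  [2] .#. => .  t=0,i=1
  [1] ..# => #  t=0,i=6
  [0] ... => .  t=0,i=3
  bits 01111010 = 122

122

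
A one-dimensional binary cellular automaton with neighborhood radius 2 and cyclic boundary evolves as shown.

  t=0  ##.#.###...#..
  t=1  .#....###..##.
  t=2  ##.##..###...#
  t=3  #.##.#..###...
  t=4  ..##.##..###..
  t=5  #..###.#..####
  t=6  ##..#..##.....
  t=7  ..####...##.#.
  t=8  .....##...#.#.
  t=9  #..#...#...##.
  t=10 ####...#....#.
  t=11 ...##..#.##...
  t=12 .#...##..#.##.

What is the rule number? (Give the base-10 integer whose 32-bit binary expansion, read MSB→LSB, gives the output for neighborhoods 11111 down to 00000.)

  [31] ##### => .  t=5,i=12
  [30] ####. => .  t=5,i=13
  [29] ###.# => .  t=2,i=1
  [28] ###.. => #  t=0,i=7
  [27] ##.## => #  t=2,i=2
  [26] ##.#. => .  t=0,i=2
  [25] ##..# => #  t=1,i=9
  [24] ##... => #  t=0,i=8
  [23] #.### => .  t=0,i=5
  [22] #.##. => #  t=2,i=3
  [21] #.#.# => .  t=0,i=3
  [20] #.#.. => #  t=3,i=5
  [19] #..## => .  t=0,i=13
  [18] #..#. => #  t=1,i=0
  [17] #...# => .  t=0,i=9
  [16] #.... => #  t=1,i=3
  [15] .#### => .  t=5,i=11
  [14] .###. => #  t=0,i=6
  [13] .##.# => #  t=0,i=1
  [12] .##.. => .  t=1,i=12
  [11] .#.## => .  t=0,i=4
  [10] .#.#. => #  t=8,i=11
  [9] .#..# => #  t=0,i=12
  [8] .#... => .  t=1,i=2
  [7] ..### => .  t=1,i=6
  [6] ..##. => .  t=0,i=0
  [5] ..#.# => .  t=3,i=0
  [4] ..#.. => #  t=0,i=11
  [3] ...## => .  t=1,i=5
  [2] ...#. => .  t=0,i=10
  [1] ....# => #  t=1,i=4
  [0] ..... => .  t=6,i=11
  bits 00011011010101010110011000010010 = 458581522

458581522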